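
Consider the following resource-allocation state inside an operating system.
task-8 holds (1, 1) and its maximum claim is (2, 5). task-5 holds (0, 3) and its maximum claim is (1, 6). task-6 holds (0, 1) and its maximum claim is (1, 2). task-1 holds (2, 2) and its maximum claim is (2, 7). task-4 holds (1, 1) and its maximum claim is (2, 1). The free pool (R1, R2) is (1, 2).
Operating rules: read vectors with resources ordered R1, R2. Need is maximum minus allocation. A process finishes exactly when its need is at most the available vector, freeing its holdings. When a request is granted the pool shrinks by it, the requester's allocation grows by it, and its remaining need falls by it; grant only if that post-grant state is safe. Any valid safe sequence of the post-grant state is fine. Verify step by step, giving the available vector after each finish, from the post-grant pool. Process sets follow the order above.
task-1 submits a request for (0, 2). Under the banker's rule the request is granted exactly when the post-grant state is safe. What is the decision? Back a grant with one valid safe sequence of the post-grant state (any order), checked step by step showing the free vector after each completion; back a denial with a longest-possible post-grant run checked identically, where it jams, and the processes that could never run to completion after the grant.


DENY: after the grant no complete ordering would exist.
Key observation: task-4, task-6 can finish, but then (2, 2) is all there is, and the blocked group's R2 demands exceed it.
On the post-grant state, task-4, task-6 is a maximal run — nothing extends it. Verifying each step:
  pool = (1, 0)
  task-4: need (1, 0) fits (1, 0); releases (1, 1), pool now (2, 1)
  task-6: need (1, 1) fits (2, 1); releases (0, 1), pool now (2, 2)
  blocked: task-8 wants (1, 4), pool (2, 2) — not enough R2
  blocked: task-5 wants (1, 3), pool (2, 2) — not enough R2
  blocked: task-1 wants (0, 3), pool (2, 2) — not enough R2
Processes that could never finish after the grant: task-8, task-5 and task-1.


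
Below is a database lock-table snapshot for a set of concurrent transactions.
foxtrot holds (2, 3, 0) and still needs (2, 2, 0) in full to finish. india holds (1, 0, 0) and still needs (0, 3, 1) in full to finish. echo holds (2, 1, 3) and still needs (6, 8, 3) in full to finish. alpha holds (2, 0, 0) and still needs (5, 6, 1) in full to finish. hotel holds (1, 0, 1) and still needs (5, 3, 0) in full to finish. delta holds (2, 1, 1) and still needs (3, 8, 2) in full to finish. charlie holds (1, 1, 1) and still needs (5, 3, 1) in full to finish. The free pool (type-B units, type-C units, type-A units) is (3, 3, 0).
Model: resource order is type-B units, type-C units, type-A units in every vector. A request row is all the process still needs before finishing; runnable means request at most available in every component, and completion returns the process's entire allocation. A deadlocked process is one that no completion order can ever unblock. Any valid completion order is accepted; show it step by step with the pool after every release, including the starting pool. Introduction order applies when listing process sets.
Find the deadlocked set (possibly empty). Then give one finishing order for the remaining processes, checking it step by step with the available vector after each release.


The deadlocked set is echo and delta.
Key observation: after foxtrot, hotel, alpha, india, charlie complete, (10, 7, 2) is the best the pool ever gets, yet each leftover process wants more type-C units.
A valid finishing order for the others: foxtrot, hotel, alpha, india, charlie. Check, step by step:
  pool = (3, 3, 0)
  run foxtrot (needs (2, 2, 0), free (3, 3, 0)); after release of (2, 3, 0) the pool is (5, 6, 0)
  run hotel (needs (5, 3, 0), free (5, 6, 0)); after release of (1, 0, 1) the pool is (6, 6, 1)
  run alpha (needs (5, 6, 1), free (6, 6, 1)); after release of (2, 0, 0) the pool is (8, 6, 1)
  run india (needs (0, 3, 1), free (8, 6, 1)); after release of (1, 0, 0) the pool is (9, 6, 1)
  run charlie (needs (5, 3, 1), free (9, 6, 1)); after release of (1, 1, 1) the pool is (10, 7, 2)
None of the blocked processes ever fits:
  echo cannot run: need (6, 8, 3) vs free (10, 7, 2) (insufficient type-C units and type-A units)
  delta cannot run: need (3, 8, 2) vs free (10, 7, 2) (insufficient type-C units)


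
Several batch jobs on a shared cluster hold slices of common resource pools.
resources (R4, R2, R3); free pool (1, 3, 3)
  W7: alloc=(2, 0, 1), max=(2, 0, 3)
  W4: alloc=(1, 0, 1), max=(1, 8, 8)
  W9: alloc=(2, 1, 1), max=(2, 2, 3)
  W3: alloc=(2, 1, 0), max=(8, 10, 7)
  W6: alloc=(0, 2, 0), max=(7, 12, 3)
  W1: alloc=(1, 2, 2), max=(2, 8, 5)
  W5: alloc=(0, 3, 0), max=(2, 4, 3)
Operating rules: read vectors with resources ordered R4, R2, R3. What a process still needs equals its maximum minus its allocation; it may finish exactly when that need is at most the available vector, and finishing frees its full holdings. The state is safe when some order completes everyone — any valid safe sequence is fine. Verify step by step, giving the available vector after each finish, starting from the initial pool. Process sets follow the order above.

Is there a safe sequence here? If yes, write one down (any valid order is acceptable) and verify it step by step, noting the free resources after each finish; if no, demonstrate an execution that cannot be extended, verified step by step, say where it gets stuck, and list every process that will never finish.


SAFE. One safe sequence: W9, W7, W5, W1, W3, W4, W6.
Key observation: the first exact fit in this order is W3 — it needs (6, 9, 7) with (6, 9, 7) free, meeting a requested resource to the last unit.
Check, step by step:
  pool = (1, 3, 3)
  W9: need (0, 1, 2) fits (1, 3, 3); releases (2, 1, 1), pool now (3, 4, 4)
  W7: need (0, 0, 2) fits (3, 4, 4); releases (2, 0, 1), pool now (5, 4, 5)
  W5: need (2, 1, 3) fits (5, 4, 5); releases (0, 3, 0), pool now (5, 7, 5)
  W1: need (1, 6, 3) fits (5, 7, 5); releases (1, 2, 2), pool now (6, 9, 7)
  W3: need (6, 9, 7) fits (6, 9, 7); releases (2, 1, 0), pool now (8, 10, 7)
  W4: need (0, 8, 7) fits (8, 10, 7); releases (1, 0, 1), pool now (9, 10, 8)
  W6: need (7, 10, 3) fits (9, 10, 8); releases (0, 2, 0), pool now (9, 12, 8)


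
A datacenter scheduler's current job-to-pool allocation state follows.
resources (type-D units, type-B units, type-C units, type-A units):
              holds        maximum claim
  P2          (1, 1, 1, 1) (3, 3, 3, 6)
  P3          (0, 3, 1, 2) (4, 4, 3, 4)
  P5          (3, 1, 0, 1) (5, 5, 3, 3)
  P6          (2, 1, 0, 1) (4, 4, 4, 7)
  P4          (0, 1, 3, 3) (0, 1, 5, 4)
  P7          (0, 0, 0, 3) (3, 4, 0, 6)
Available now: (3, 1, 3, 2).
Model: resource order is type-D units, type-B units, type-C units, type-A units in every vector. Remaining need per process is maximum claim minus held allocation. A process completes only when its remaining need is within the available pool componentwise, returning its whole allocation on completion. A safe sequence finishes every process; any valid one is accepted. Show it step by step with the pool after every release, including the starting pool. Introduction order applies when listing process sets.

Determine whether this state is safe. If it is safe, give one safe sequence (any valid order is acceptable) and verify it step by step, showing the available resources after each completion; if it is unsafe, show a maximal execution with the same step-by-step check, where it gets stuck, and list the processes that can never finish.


The state is SAFE; one workable sequence: P4, P2, P6, P5, P7, P3.
Key observation: at P2 the run first touches a limit — (2, 2, 2, 5) against (3, 2, 6, 5), exact on a resource it actually requests.
Check, step by step:
  pool = (3, 1, 3, 2)
  P4 needs (0, 0, 2, 1) <= (3, 1, 3, 2) -> finishes; pool += (0, 1, 3, 3) = (3, 2, 6, 5)
  P2 needs (2, 2, 2, 5) <= (3, 2, 6, 5) -> finishes; pool += (1, 1, 1, 1) = (4, 3, 7, 6)
  P6 needs (2, 3, 4, 6) <= (4, 3, 7, 6) -> finishes; pool += (2, 1, 0, 1) = (6, 4, 7, 7)
  P5 needs (2, 4, 3, 2) <= (6, 4, 7, 7) -> finishes; pool += (3, 1, 0, 1) = (9, 5, 7, 8)
  P7 needs (3, 4, 0, 3) <= (9, 5, 7, 8) -> finishes; pool += (0, 0, 0, 3) = (9, 5, 7, 11)
  P3 needs (4, 1, 2, 2) <= (9, 5, 7, 11) -> finishes; pool += (0, 3, 1, 2) = (9, 8, 8, 13)


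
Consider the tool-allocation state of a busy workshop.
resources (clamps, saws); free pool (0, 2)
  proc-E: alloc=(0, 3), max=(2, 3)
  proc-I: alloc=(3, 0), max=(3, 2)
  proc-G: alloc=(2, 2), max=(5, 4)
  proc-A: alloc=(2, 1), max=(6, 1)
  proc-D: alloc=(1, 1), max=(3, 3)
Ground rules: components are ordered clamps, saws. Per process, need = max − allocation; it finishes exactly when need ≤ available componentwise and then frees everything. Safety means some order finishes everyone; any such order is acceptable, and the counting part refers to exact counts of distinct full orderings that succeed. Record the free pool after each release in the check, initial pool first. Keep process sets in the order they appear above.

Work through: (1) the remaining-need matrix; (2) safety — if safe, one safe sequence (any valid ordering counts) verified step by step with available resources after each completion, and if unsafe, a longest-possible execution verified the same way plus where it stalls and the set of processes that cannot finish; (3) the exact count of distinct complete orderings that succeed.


(1) Outstanding need per process (order clamps, saws):
  proc-E: (2, 0)
  proc-I: (0, 2)
  proc-G: (3, 2)
  proc-A: (4, 0)
  proc-D: (2, 2)
(2) The state is SAFE; one workable sequence: proc-I, proc-G, proc-A, proc-D, proc-E.
Key observation: proc-I is the earliest step where a requested resource binds exactly: need (0, 2), pool (0, 2) at its turn.
Step-by-step check:
  pool = (0, 2)
  proc-I needs (0, 2) <= (0, 2) -> finishes; pool += (3, 0) = (3, 2)
  proc-G needs (3, 2) <= (3, 2) -> finishes; pool += (2, 2) = (5, 4)
  proc-A needs (4, 0) <= (5, 4) -> finishes; pool += (2, 1) = (7, 5)
  proc-D needs (2, 2) <= (7, 5) -> finishes; pool += (1, 1) = (8, 6)
  proc-E needs (2, 0) <= (8, 6) -> finishes; pool += (0, 3) = (8, 9)
(3) The exact count: 16 of the possible complete orderings are safe sequences.


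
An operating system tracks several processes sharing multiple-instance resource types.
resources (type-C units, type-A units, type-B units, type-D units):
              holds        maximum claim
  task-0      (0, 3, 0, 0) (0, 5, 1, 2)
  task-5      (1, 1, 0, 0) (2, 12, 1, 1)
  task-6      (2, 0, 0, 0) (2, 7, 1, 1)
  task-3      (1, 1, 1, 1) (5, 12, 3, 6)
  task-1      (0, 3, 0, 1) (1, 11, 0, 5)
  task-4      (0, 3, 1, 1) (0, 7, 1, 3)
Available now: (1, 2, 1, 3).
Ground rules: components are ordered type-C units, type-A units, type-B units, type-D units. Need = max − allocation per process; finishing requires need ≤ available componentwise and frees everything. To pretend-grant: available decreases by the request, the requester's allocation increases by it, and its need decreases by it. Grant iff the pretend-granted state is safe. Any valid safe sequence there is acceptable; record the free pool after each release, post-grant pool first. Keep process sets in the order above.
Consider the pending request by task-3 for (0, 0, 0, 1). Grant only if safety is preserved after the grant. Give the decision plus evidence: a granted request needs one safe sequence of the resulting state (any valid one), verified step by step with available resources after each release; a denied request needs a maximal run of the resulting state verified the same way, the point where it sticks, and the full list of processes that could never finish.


DENY. Granting would leave the state unsafe.
Key observation: after task-0, task-4, task-6 the pool peaks at (3, 8, 2, 3), and each blocked process is short somewhere: task-5 on type-A units; task-3 on type-C units, type-A units, type-D units; task-1 on type-D units.
On the post-grant state, task-0, task-4, task-6 is a maximal run — nothing extends it. Check, step by step:
  pool = (1, 2, 1, 2)
  run task-0 (needs (0, 2, 1, 2), free (1, 2, 1, 2)); after release of (0, 3, 0, 0) the pool is (1, 5, 1, 2)
  run task-4 (needs (0, 4, 0, 2), free (1, 5, 1, 2)); after release of (0, 3, 1, 1) the pool is (1, 8, 2, 3)
  run task-6 (needs (0, 7, 1, 1), free (1, 8, 2, 3)); after release of (2, 0, 0, 0) the pool is (3, 8, 2, 3)
  task-5 cannot run: need (1, 11, 1, 1) vs free (3, 8, 2, 3) (insufficient type-A units)
  task-3 cannot run: need (4, 11, 2, 4) vs free (3, 8, 2, 3) (insufficient type-C units, type-A units and type-D units)
  task-1 cannot run: need (1, 8, 0, 4) vs free (3, 8, 2, 3) (insufficient type-D units)
Had the request been granted, task-5, task-3 and task-1 could never finish.


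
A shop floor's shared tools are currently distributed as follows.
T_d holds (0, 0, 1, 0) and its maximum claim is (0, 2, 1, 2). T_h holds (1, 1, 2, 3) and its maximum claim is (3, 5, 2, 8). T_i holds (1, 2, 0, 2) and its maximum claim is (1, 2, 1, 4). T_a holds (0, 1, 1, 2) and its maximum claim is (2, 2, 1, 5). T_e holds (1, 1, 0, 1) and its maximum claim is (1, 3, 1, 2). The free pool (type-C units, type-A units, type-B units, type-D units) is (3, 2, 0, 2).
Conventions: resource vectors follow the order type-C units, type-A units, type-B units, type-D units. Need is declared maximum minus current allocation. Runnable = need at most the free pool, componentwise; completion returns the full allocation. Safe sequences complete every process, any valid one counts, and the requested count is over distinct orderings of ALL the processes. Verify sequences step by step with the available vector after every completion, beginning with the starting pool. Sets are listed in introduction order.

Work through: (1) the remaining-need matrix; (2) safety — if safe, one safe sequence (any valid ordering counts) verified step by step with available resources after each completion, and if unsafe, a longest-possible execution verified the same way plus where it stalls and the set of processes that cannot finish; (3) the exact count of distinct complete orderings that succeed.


(1) Outstanding need per process (order type-C units, type-A units, type-B units, type-D units):
  T_d: (0, 2, 0, 2)
  T_h: (2, 4, 0, 5)
  T_i: (0, 0, 1, 2)
  T_a: (2, 1, 0, 3)
  T_e: (0, 2, 1, 1)
(2) The state is SAFE; one workable sequence: T_d, T_e, T_a, T_i, T_h.
Key observation: reading the order forward, T_d is the first process whose need (0, 2, 0, 2) meets the free pool (3, 2, 0, 2) exactly on a resource it requests.
Step-by-step check:
  pool = (3, 2, 0, 2)
  run T_d (needs (0, 2, 0, 2), free (3, 2, 0, 2)); after release of (0, 0, 1, 0) the pool is (3, 2, 1, 2)
  run T_e (needs (0, 2, 1, 1), free (3, 2, 1, 2)); after release of (1, 1, 0, 1) the pool is (4, 3, 1, 3)
  run T_a (needs (2, 1, 0, 3), free (4, 3, 1, 3)); after release of (0, 1, 1, 2) the pool is (4, 4, 2, 5)
  run T_i (needs (0, 0, 1, 2), free (4, 4, 2, 5)); after release of (1, 2, 0, 2) the pool is (5, 6, 2, 7)
  run T_h (needs (2, 4, 0, 5), free (5, 6, 2, 7)); after release of (1, 1, 2, 3) the pool is (6, 7, 4, 10)
(3) The exact count: 8 of the possible complete orderings are safe sequences.


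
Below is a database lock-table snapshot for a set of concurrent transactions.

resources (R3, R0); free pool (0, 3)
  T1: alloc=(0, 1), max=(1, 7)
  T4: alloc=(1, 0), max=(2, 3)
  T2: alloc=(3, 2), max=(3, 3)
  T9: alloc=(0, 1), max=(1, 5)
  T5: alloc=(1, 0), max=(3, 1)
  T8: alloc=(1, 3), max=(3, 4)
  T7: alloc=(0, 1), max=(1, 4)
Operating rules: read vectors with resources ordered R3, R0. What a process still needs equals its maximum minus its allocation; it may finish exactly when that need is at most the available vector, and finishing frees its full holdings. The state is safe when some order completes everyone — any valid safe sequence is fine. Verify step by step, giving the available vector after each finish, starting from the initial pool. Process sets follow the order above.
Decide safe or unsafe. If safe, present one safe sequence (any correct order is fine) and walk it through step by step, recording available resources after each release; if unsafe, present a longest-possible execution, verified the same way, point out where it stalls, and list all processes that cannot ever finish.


The state is SAFE; one workable sequence: T2, T7, T9, T8, T5, T1, T4.
Key observation: the order never hits an exact fit; T8 is the first step at the minimum slack of 1 on its requested resources ((2, 1), (3, 7) free).
Walking it through:
  pool = (0, 3)
  T2 needs (0, 1) <= (0, 3) -> finishes; pool += (3, 2) = (3, 5)
  T7 needs (1, 3) <= (3, 5) -> finishes; pool += (0, 1) = (3, 6)
  T9 needs (1, 4) <= (3, 6) -> finishes; pool += (0, 1) = (3, 7)
  T8 needs (2, 1) <= (3, 7) -> finishes; pool += (1, 3) = (4, 10)
  T5 needs (2, 1) <= (4, 10) -> finishes; pool += (1, 0) = (5, 10)
  T1 needs (1, 6) <= (5, 10) -> finishes; pool += (0, 1) = (5, 11)
  T4 needs (1, 3) <= (5, 11) -> finishes; pool += (1, 0) = (6, 11)


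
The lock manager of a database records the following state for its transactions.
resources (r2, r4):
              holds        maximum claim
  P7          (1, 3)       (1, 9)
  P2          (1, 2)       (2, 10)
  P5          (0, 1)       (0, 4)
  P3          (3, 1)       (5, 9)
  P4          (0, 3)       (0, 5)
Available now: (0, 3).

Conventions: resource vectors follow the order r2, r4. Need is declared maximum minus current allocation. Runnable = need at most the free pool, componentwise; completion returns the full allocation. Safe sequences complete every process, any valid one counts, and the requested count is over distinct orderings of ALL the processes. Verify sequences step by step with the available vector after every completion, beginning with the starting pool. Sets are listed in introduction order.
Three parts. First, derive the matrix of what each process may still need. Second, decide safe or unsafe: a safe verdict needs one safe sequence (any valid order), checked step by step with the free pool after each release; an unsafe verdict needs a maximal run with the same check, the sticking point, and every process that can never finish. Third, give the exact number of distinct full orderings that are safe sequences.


(1) Remaining need (order r2, r4):
  P7: (0, 6)
  P2: (1, 8)
  P5: (0, 3)
  P3: (2, 8)
  P4: (0, 2)
(2) SAFE. One safe sequence: P4, P7, P5, P2, P3.
Key observation: the order's first zero-slack moment is P7 ((0, 6) needed, (0, 6) free — a requested resource with nothing to spare).
Verifying each step:
  pool = (0, 3)
  P4: need (0, 2) fits (0, 3); releases (0, 3), pool now (0, 6)
  P7: need (0, 6) fits (0, 6); releases (1, 3), pool now (1, 9)
  P5: need (0, 3) fits (1, 9); releases (0, 1), pool now (1, 10)
  P2: need (1, 8) fits (1, 10); releases (1, 2), pool now (2, 12)
  P3: need (2, 8) fits (2, 12); releases (3, 1), pool now (5, 13)
(3) The exact count: 5 of the possible complete orderings are safe sequences.


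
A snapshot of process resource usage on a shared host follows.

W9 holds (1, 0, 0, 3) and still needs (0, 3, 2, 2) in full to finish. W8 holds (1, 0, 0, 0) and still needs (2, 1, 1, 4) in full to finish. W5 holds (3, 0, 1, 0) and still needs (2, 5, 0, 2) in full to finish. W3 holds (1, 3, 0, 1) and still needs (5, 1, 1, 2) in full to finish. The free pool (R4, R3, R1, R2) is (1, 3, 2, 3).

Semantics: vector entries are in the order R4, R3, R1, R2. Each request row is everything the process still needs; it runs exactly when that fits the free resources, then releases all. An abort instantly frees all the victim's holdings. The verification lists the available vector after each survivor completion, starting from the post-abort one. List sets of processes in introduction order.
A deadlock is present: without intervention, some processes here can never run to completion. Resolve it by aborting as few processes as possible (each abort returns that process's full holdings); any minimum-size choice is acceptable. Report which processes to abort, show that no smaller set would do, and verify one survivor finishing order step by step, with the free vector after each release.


The answer: abort W5.
Key observation: the returned (3, 0, 1, 0) from W5 is what brings W3 — unrunnable before, under any order — into play at step 3.
No smaller set exists: with zero aborts the deadlock remains.
The survivors complete as W9, W8, W3. Walking it through (starting from the post-abort pool):
  pool = (4, 3, 3, 3)
  run W9 (needs (0, 3, 2, 2), free (4, 3, 3, 3)); after release of (1, 0, 0, 3) the pool is (5, 3, 3, 6)
  run W8 (needs (2, 1, 1, 4), free (5, 3, 3, 6)); after release of (1, 0, 0, 0) the pool is (6, 3, 3, 6)
  run W3 (needs (5, 1, 1, 2), free (6, 3, 3, 6)); after release of (1, 3, 0, 1) the pool is (7, 6, 3, 7)


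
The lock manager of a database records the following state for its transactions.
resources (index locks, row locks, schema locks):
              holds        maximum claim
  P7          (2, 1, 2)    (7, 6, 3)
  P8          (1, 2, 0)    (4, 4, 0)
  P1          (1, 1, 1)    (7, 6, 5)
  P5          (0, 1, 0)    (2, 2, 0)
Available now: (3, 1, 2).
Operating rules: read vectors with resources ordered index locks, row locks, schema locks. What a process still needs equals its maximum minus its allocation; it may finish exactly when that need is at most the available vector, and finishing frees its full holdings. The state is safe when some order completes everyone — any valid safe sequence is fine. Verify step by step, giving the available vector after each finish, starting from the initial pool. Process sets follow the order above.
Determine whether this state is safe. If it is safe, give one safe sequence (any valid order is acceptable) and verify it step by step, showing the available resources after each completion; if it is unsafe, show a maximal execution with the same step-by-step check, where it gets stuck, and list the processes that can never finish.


UNSAFE.
Key observation: the pool after P5, P8 is (4, 4, 2); every surviving request exceeds it in index locks, so progress ends there.
A maximal execution: P5, P8 — then nothing else fits. Step-by-step check:
  pool = (3, 1, 2)
  P5: need (2, 1, 0) fits (3, 1, 2); releases (0, 1, 0), pool now (3, 2, 2)
  P8: need (3, 2, 0) fits (3, 2, 2); releases (1, 2, 0), pool now (4, 4, 2)
  blocked: P7 wants (5, 5, 1), pool (4, 4, 2) — not enough index locks and row locks
  blocked: P1 wants (6, 5, 4), pool (4, 4, 2) — not enough index locks, row locks and schema locks
Permanently blocked: P7 and P1.


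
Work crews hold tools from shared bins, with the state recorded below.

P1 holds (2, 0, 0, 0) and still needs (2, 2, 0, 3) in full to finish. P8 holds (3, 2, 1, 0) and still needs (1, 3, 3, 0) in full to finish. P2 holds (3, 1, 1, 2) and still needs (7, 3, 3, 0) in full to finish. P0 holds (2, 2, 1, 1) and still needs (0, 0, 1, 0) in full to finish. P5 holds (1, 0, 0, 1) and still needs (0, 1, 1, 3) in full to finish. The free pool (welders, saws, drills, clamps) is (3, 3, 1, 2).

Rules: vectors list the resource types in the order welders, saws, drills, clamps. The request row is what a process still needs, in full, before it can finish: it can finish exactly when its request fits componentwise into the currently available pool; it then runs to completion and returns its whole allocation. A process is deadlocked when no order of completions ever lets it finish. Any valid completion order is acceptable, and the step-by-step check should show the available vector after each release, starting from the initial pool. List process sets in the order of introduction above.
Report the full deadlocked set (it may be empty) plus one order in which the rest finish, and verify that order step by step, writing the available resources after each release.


Deadlocked: P8 and P2.
Key observation: after P0, P1, P5 complete, (8, 5, 2, 4) is the best the pool ever gets, yet each leftover process wants more drills.
One completion order for the rest: P0, P1, P5. Walking it through:
  pool = (3, 3, 1, 2)
  P0: need (0, 0, 1, 0) fits (3, 3, 1, 2); releases (2, 2, 1, 1), pool now (5, 5, 2, 3)
  P1: need (2, 2, 0, 3) fits (5, 5, 2, 3); releases (2, 0, 0, 0), pool now (7, 5, 2, 3)
  P5: need (0, 1, 1, 3) fits (7, 5, 2, 3); releases (1, 0, 0, 1), pool now (8, 5, 2, 4)
The stuck group stays short no matter what:
  P8 cannot run: need (1, 3, 3, 0) vs free (8, 5, 2, 4) (insufficient drills)
  P2 cannot run: need (7, 3, 3, 0) vs free (8, 5, 2, 4) (insufficient drills)


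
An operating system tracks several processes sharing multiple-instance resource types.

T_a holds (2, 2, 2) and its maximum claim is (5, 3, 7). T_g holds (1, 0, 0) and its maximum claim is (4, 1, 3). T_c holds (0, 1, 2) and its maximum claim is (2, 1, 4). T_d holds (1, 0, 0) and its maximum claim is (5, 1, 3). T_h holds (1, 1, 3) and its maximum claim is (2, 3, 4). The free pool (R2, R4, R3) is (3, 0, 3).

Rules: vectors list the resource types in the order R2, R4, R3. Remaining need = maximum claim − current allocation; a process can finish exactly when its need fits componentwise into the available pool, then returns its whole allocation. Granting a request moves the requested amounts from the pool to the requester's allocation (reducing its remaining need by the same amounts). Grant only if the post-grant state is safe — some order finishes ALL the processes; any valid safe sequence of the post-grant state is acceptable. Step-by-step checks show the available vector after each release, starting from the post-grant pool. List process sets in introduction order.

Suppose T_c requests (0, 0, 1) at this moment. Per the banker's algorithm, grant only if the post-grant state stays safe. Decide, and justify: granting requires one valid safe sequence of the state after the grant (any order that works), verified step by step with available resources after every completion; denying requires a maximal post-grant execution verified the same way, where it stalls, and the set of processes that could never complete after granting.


GRANT: granting preserves safety; a valid post-grant sequence is T_c, T_a, T_h, T_g, T_d.
Key observation: even at the reduced pool (3, 0, 2), T_c fits immediately, so safety survives the grant.
Step-by-step check of the post-grant state:
  pool = (3, 0, 2)
  T_c needs (2, 0, 1) <= (3, 0, 2) -> finishes; pool += (0, 1, 3) = (3, 1, 5)
  T_a needs (3, 1, 5) <= (3, 1, 5) -> finishes; pool += (2, 2, 2) = (5, 3, 7)
  T_h needs (1, 2, 1) <= (5, 3, 7) -> finishes; pool += (1, 1, 3) = (6, 4, 10)
  T_g needs (3, 1, 3) <= (6, 4, 10) -> finishes; pool += (1, 0, 0) = (7, 4, 10)
  T_d needs (4, 1, 3) <= (7, 4, 10) -> finishes; pool += (1, 0, 0) = (8, 4, 10)


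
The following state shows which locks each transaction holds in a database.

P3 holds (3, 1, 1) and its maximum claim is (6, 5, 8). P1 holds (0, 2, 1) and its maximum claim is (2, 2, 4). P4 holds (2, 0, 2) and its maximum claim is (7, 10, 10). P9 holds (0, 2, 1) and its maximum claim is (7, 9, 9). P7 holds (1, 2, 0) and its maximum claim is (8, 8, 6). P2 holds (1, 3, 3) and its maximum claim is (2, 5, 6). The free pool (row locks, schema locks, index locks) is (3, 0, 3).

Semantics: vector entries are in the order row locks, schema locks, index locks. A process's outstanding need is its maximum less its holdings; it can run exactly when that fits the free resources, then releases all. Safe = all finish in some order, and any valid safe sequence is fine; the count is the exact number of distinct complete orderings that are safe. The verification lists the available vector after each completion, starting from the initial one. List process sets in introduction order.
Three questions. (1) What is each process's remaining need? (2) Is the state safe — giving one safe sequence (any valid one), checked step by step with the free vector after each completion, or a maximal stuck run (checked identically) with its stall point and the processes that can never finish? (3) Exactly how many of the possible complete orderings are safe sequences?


(1) Need matrix, components ordered row locks, schema locks, index locks:
  P3: (3, 4, 7)
  P1: (2, 0, 3)
  P4: (5, 10, 8)
  P9: (7, 7, 8)
  P7: (7, 6, 6)
  P2: (1, 2, 3)
(2) The state is SAFE; one workable sequence: P1, P2, P3, P7, P9, P4.
Key observation: P1 marks the first exact bind of the order: its need (2, 0, 3) fits the free (3, 0, 3) with zero slack on a requested resource.
Step-by-step check:
  pool = (3, 0, 3)
  run P1 (needs (2, 0, 3), free (3, 0, 3)); after release of (0, 2, 1) the pool is (3, 2, 4)
  run P2 (needs (1, 2, 3), free (3, 2, 4)); after release of (1, 3, 3) the pool is (4, 5, 7)
  run P3 (needs (3, 4, 7), free (4, 5, 7)); after release of (3, 1, 1) the pool is (7, 6, 8)
  run P7 (needs (7, 6, 6), free (7, 6, 8)); after release of (1, 2, 0) the pool is (8, 8, 8)
  run P9 (needs (7, 7, 8), free (8, 8, 8)); after release of (0, 2, 1) the pool is (8, 10, 9)
  run P4 (needs (5, 10, 8), free (8, 10, 9)); after release of (2, 0, 2) the pool is (10, 10, 11)
(3) Precisely 1 of the possible complete orderings is a safe sequence.


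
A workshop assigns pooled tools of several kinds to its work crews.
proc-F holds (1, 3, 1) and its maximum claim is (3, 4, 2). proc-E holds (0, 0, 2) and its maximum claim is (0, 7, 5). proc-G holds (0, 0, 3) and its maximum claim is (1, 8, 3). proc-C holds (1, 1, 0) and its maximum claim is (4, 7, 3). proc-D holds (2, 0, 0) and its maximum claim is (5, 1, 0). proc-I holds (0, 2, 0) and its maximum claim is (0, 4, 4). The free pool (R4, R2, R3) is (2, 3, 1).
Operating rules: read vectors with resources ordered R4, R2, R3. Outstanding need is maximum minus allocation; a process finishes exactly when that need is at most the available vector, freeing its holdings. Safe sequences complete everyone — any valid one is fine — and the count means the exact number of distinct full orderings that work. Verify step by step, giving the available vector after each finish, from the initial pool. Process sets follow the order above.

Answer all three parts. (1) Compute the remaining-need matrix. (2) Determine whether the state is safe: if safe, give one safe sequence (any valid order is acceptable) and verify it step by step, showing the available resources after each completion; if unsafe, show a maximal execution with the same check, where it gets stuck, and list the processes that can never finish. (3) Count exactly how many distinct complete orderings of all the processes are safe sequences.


(1) Remaining need (order R4, R2, R3):
  proc-F: (2, 1, 1)
  proc-E: (0, 7, 3)
  proc-G: (1, 8, 0)
  proc-C: (3, 6, 3)
  proc-D: (3, 1, 0)
  proc-I: (0, 2, 4)
(2) UNSAFE — no complete ordering exists.
Key observation: after proc-F, proc-D the pool peaks at (5, 6, 2), and each blocked process is short somewhere: proc-E on R2, R3; proc-G on R2; proc-C on R3; proc-I on R3.
The run proc-F, proc-D cannot be extended any further. Check, step by step:
  pool = (2, 3, 1)
  proc-F needs (2, 1, 1) <= (2, 3, 1) -> finishes; pool += (1, 3, 1) = (3, 6, 2)
  proc-D needs (3, 1, 0) <= (3, 6, 2) -> finishes; pool += (2, 0, 0) = (5, 6, 2)
  blocked: proc-E wants (0, 7, 3), pool (5, 6, 2) — not enough R2 and R3
  blocked: proc-G wants (1, 8, 0), pool (5, 6, 2) — not enough R2
  blocked: proc-C wants (3, 6, 3), pool (5, 6, 2) — not enough R3
  blocked: proc-I wants (0, 2, 4), pool (5, 6, 2) — not enough R3
Processes that can never finish: proc-E, proc-G, proc-C and proc-I.
(3) Exactly 0 of the possible complete orderings are safe sequences.


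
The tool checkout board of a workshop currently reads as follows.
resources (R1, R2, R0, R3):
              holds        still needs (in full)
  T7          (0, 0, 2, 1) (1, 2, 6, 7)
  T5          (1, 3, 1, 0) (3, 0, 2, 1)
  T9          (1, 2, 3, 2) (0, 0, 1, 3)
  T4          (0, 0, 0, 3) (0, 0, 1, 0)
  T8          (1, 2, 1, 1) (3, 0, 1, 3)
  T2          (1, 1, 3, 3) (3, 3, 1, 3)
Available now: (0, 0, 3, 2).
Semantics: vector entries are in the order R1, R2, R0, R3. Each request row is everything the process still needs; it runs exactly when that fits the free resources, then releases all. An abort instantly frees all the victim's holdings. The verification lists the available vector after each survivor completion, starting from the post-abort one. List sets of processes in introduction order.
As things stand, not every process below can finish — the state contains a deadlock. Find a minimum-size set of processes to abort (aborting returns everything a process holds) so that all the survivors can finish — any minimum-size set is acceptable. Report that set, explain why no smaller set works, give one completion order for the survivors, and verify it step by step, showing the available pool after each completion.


Minimum abort set: T8 and T2.
Key observation: aborting T8 and T2 returns (2, 3, 4, 4), and T5 — hopeless before — runs at step 2 with the returned capacity in the pool.
No one abort is enough; case by case: T7 alone leaves T5 blocked (short on R1); T5 alone leaves T8 blocked (short on R1); T9 alone leaves T5 blocked (short on R1); T4 alone leaves T5 blocked (short on R1); T8 alone leaves T5 blocked (short on R1); T2 alone leaves T5 blocked (short on R1).
Survivors finish in the order: T9, T5, T4, T7. Step-by-step check (pool after the aborts first):
  pool = (2, 3, 7, 6)
  T9: need (0, 0, 1, 3) fits (2, 3, 7, 6); releases (1, 2, 3, 2), pool now (3, 5, 10, 8)
  T5: need (3, 0, 2, 1) fits (3, 5, 10, 8); releases (1, 3, 1, 0), pool now (4, 8, 11, 8)
  T4: need (0, 0, 1, 0) fits (4, 8, 11, 8); releases (0, 0, 0, 3), pool now (4, 8, 11, 11)
  T7: need (1, 2, 6, 7) fits (4, 8, 11, 11); releases (0, 0, 2, 1), pool now (4, 8, 13, 12)


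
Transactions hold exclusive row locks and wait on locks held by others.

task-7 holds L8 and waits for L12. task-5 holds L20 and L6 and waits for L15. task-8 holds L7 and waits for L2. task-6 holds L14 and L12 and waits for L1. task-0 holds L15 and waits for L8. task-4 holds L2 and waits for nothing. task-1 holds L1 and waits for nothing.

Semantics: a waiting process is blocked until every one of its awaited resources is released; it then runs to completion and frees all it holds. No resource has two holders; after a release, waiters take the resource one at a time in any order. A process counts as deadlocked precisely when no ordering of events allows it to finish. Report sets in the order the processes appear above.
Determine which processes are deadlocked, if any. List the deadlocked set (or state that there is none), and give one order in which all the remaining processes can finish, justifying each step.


No process is deadlocked.
Key observation: although several processes wait, no cycle exists — each chain bottoms out at a free runner.
A valid finishing order for the others: task-1, task-6, task-4, task-8, task-7, task-0, task-5.
Step-by-step check:
  task-1: no waits; runs immediately, freeing L1
  task-6: everything it awaited (L1) is free; runs, freeing L14 and L12
  task-4: no waits; runs immediately, freeing L2
  task-8: everything it awaited (L2) is free; runs, freeing L7
  task-7: everything it awaited (L12) is free; runs, freeing L8
  task-0: everything it awaited (L8) is free; runs, freeing L15
  task-5: everything it awaited (L15) is free; runs, freeing L20 and L6


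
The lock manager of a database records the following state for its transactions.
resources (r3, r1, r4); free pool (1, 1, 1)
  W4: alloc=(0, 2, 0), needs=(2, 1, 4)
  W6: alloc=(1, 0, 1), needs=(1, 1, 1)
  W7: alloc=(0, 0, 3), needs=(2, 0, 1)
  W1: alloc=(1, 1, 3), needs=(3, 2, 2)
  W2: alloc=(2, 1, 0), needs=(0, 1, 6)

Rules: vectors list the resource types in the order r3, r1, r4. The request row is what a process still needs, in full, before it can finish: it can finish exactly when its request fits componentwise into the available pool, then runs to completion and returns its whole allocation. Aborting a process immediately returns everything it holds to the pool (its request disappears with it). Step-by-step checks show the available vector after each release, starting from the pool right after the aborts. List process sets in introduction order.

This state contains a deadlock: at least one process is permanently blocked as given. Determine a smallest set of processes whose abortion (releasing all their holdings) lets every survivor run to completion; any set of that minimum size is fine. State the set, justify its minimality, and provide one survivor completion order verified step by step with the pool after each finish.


Minimum abort set: W2.
Key observation: W1 had no path to completion before; after the abort of W2 ((2, 1, 0) returned), step 4 is where it fits.
No smaller set exists: with zero aborts the deadlock remains.
One survivor order: W7, W4, W6, W1. Step-by-step check (post-abort pool first):
  pool = (3, 2, 1)
  W7 needs (2, 0, 1) <= (3, 2, 1) -> finishes; pool += (0, 0, 3) = (3, 2, 4)
  W4 needs (2, 1, 4) <= (3, 2, 4) -> finishes; pool += (0, 2, 0) = (3, 4, 4)
  W6 needs (1, 1, 1) <= (3, 4, 4) -> finishes; pool += (1, 0, 1) = (4, 4, 5)
  W1 needs (3, 2, 2) <= (4, 4, 5) -> finishes; pool += (1, 1, 3) = (5, 5, 8)


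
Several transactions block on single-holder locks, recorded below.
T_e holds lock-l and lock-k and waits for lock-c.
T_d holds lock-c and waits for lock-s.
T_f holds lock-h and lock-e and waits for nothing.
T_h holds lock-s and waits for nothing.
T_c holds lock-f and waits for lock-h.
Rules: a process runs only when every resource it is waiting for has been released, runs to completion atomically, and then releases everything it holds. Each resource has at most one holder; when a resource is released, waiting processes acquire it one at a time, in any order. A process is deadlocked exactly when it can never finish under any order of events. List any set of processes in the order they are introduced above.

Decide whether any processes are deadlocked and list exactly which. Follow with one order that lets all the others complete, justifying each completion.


The deadlocked set is empty.
Key observation: every chain of waits terminates; starting from the processes that wait on nothing, all the rest unlock in turn.
A valid finishing order for the others: T_h, T_d, T_e, T_f, T_c.
Verifying each step:
  T_h: no waits; runs immediately, freeing lock-s
  run T_d (all its waits — lock-s — are resolved); releases lock-c
  run T_e (all its waits — lock-c — are resolved); releases lock-l and lock-k
  T_f: no waits; runs immediately, freeing lock-h and lock-e
  run T_c (all its waits — lock-h — are resolved); releases lock-f


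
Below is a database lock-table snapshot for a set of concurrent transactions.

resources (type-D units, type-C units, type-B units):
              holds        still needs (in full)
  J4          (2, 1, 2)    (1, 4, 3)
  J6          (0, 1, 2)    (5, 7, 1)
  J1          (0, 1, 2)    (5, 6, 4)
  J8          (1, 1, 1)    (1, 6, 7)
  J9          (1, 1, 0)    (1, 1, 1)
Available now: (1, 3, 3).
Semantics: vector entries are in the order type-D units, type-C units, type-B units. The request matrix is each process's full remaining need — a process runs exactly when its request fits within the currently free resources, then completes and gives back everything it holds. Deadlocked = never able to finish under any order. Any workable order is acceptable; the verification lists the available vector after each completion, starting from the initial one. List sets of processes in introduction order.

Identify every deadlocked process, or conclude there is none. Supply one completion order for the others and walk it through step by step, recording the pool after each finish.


Deadlocked: J6, J1 and J8.
Key observation: once J9, J4 finish, the pool peaks at (4, 5, 5) — and every remaining process still needs more type-C units than that.
One completion order for the rest: J9, J4. Verifying each step:
  pool = (1, 3, 3)
  J9 needs (1, 1, 1) <= (1, 3, 3) -> finishes; pool += (1, 1, 0) = (2, 4, 3)
  J4 needs (1, 4, 3) <= (2, 4, 3) -> finishes; pool += (2, 1, 2) = (4, 5, 5)
The blocked processes can never fit:
  blocked: J6 wants (5, 7, 1), pool (4, 5, 5) — not enough type-D units and type-C units
  blocked: J1 wants (5, 6, 4), pool (4, 5, 5) — not enough type-D units and type-C units
  blocked: J8 wants (1, 6, 7), pool (4, 5, 5) — not enough type-C units and type-B units
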